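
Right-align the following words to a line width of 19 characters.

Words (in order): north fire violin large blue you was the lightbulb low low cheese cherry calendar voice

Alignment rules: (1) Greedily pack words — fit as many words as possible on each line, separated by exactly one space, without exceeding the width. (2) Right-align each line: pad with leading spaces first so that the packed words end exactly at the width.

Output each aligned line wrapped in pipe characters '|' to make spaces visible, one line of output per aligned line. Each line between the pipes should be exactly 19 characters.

Line 1: ['north', 'fire', 'violin'] (min_width=17, slack=2)
Line 2: ['large', 'blue', 'you', 'was'] (min_width=18, slack=1)
Line 3: ['the', 'lightbulb', 'low'] (min_width=17, slack=2)
Line 4: ['low', 'cheese', 'cherry'] (min_width=17, slack=2)
Line 5: ['calendar', 'voice'] (min_width=14, slack=5)

Answer: |  north fire violin|
| large blue you was|
|  the lightbulb low|
|  low cheese cherry|
|     calendar voice|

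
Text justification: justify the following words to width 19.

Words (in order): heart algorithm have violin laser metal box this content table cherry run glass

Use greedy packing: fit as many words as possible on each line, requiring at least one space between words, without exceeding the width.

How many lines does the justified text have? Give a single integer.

Answer: 5

Derivation:
Line 1: ['heart', 'algorithm'] (min_width=15, slack=4)
Line 2: ['have', 'violin', 'laser'] (min_width=17, slack=2)
Line 3: ['metal', 'box', 'this'] (min_width=14, slack=5)
Line 4: ['content', 'table'] (min_width=13, slack=6)
Line 5: ['cherry', 'run', 'glass'] (min_width=16, slack=3)
Total lines: 5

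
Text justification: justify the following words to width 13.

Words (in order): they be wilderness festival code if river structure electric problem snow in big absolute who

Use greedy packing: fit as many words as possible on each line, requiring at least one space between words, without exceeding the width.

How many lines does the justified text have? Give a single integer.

Answer: 9

Derivation:
Line 1: ['they', 'be'] (min_width=7, slack=6)
Line 2: ['wilderness'] (min_width=10, slack=3)
Line 3: ['festival', 'code'] (min_width=13, slack=0)
Line 4: ['if', 'river'] (min_width=8, slack=5)
Line 5: ['structure'] (min_width=9, slack=4)
Line 6: ['electric'] (min_width=8, slack=5)
Line 7: ['problem', 'snow'] (min_width=12, slack=1)
Line 8: ['in', 'big'] (min_width=6, slack=7)
Line 9: ['absolute', 'who'] (min_width=12, slack=1)
Total lines: 9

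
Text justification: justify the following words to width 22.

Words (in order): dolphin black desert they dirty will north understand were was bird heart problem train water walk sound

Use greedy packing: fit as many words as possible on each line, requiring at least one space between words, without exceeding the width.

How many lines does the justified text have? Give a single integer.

Answer: 5

Derivation:
Line 1: ['dolphin', 'black', 'desert'] (min_width=20, slack=2)
Line 2: ['they', 'dirty', 'will', 'north'] (min_width=21, slack=1)
Line 3: ['understand', 'were', 'was'] (min_width=19, slack=3)
Line 4: ['bird', 'heart', 'problem'] (min_width=18, slack=4)
Line 5: ['train', 'water', 'walk', 'sound'] (min_width=22, slack=0)
Total lines: 5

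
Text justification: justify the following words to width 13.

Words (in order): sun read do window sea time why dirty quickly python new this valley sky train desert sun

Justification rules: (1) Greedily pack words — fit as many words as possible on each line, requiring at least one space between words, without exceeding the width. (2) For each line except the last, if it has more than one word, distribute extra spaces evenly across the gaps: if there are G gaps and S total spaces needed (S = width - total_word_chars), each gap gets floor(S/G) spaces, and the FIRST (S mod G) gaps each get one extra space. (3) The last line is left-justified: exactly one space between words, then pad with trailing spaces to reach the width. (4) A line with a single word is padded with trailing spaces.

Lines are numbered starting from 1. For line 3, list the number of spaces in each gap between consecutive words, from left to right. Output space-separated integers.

Line 1: ['sun', 'read', 'do'] (min_width=11, slack=2)
Line 2: ['window', 'sea'] (min_width=10, slack=3)
Line 3: ['time', 'why'] (min_width=8, slack=5)
Line 4: ['dirty', 'quickly'] (min_width=13, slack=0)
Line 5: ['python', 'new'] (min_width=10, slack=3)
Line 6: ['this', 'valley'] (min_width=11, slack=2)
Line 7: ['sky', 'train'] (min_width=9, slack=4)
Line 8: ['desert', 'sun'] (min_width=10, slack=3)

Answer: 6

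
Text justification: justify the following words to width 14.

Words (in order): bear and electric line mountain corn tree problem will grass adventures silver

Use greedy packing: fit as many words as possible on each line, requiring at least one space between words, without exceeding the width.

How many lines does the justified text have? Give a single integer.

Answer: 7

Derivation:
Line 1: ['bear', 'and'] (min_width=8, slack=6)
Line 2: ['electric', 'line'] (min_width=13, slack=1)
Line 3: ['mountain', 'corn'] (min_width=13, slack=1)
Line 4: ['tree', 'problem'] (min_width=12, slack=2)
Line 5: ['will', 'grass'] (min_width=10, slack=4)
Line 6: ['adventures'] (min_width=10, slack=4)
Line 7: ['silver'] (min_width=6, slack=8)
Total lines: 7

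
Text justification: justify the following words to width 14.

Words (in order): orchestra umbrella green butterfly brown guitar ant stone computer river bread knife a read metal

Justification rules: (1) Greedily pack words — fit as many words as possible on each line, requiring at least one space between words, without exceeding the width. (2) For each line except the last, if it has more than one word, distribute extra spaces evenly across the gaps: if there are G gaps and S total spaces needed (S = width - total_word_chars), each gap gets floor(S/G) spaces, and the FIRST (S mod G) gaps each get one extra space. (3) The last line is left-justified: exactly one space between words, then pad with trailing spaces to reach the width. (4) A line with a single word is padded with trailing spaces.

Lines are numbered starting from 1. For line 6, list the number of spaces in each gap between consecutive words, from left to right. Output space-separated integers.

Line 1: ['orchestra'] (min_width=9, slack=5)
Line 2: ['umbrella', 'green'] (min_width=14, slack=0)
Line 3: ['butterfly'] (min_width=9, slack=5)
Line 4: ['brown', 'guitar'] (min_width=12, slack=2)
Line 5: ['ant', 'stone'] (min_width=9, slack=5)
Line 6: ['computer', 'river'] (min_width=14, slack=0)
Line 7: ['bread', 'knife', 'a'] (min_width=13, slack=1)
Line 8: ['read', 'metal'] (min_width=10, slack=4)

Answer: 1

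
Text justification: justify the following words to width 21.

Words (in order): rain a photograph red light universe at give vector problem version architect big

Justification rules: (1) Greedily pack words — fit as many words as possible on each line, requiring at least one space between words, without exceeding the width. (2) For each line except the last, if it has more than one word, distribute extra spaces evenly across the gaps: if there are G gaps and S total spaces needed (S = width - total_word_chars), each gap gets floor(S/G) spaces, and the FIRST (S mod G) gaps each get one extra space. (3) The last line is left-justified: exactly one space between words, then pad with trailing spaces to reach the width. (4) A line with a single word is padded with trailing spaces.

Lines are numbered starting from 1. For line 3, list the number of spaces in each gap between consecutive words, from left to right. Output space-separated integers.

Answer: 2 2

Derivation:
Line 1: ['rain', 'a', 'photograph', 'red'] (min_width=21, slack=0)
Line 2: ['light', 'universe', 'at'] (min_width=17, slack=4)
Line 3: ['give', 'vector', 'problem'] (min_width=19, slack=2)
Line 4: ['version', 'architect', 'big'] (min_width=21, slack=0)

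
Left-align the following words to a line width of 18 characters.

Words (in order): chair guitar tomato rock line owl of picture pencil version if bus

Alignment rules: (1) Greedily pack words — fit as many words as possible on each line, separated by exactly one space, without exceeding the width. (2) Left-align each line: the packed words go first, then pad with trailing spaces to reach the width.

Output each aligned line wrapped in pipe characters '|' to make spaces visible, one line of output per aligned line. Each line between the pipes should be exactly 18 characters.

Line 1: ['chair', 'guitar'] (min_width=12, slack=6)
Line 2: ['tomato', 'rock', 'line'] (min_width=16, slack=2)
Line 3: ['owl', 'of', 'picture'] (min_width=14, slack=4)
Line 4: ['pencil', 'version', 'if'] (min_width=17, slack=1)
Line 5: ['bus'] (min_width=3, slack=15)

Answer: |chair guitar      |
|tomato rock line  |
|owl of picture    |
|pencil version if |
|bus               |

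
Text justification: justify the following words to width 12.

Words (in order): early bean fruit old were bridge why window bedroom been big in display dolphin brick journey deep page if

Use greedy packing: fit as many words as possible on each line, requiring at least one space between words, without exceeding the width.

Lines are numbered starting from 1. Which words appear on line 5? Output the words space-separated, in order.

Answer: bedroom been

Derivation:
Line 1: ['early', 'bean'] (min_width=10, slack=2)
Line 2: ['fruit', 'old'] (min_width=9, slack=3)
Line 3: ['were', 'bridge'] (min_width=11, slack=1)
Line 4: ['why', 'window'] (min_width=10, slack=2)
Line 5: ['bedroom', 'been'] (min_width=12, slack=0)
Line 6: ['big', 'in'] (min_width=6, slack=6)
Line 7: ['display'] (min_width=7, slack=5)
Line 8: ['dolphin'] (min_width=7, slack=5)
Line 9: ['brick'] (min_width=5, slack=7)
Line 10: ['journey', 'deep'] (min_width=12, slack=0)
Line 11: ['page', 'if'] (min_width=7, slack=5)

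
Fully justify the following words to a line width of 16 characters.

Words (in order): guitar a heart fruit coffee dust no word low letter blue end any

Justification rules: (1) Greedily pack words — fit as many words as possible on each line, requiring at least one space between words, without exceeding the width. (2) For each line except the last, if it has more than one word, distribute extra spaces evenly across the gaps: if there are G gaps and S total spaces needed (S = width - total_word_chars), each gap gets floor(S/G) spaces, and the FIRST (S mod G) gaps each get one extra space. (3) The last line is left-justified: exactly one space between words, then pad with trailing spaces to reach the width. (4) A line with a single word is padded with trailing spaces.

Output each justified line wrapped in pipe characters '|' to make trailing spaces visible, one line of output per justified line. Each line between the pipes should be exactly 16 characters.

Answer: |guitar  a  heart|
|fruit     coffee|
|dust no word low|
|letter  blue end|
|any             |

Derivation:
Line 1: ['guitar', 'a', 'heart'] (min_width=14, slack=2)
Line 2: ['fruit', 'coffee'] (min_width=12, slack=4)
Line 3: ['dust', 'no', 'word', 'low'] (min_width=16, slack=0)
Line 4: ['letter', 'blue', 'end'] (min_width=15, slack=1)
Line 5: ['any'] (min_width=3, slack=13)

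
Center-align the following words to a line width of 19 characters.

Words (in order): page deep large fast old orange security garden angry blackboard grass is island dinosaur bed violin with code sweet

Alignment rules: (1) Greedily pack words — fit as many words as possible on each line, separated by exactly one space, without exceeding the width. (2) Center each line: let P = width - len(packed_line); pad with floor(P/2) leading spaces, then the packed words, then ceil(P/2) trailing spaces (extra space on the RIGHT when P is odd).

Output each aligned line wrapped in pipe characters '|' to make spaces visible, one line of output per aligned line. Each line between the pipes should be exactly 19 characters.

Line 1: ['page', 'deep', 'large'] (min_width=15, slack=4)
Line 2: ['fast', 'old', 'orange'] (min_width=15, slack=4)
Line 3: ['security', 'garden'] (min_width=15, slack=4)
Line 4: ['angry', 'blackboard'] (min_width=16, slack=3)
Line 5: ['grass', 'is', 'island'] (min_width=15, slack=4)
Line 6: ['dinosaur', 'bed', 'violin'] (min_width=19, slack=0)
Line 7: ['with', 'code', 'sweet'] (min_width=15, slack=4)

Answer: |  page deep large  |
|  fast old orange  |
|  security garden  |
| angry blackboard  |
|  grass is island  |
|dinosaur bed violin|
|  with code sweet  |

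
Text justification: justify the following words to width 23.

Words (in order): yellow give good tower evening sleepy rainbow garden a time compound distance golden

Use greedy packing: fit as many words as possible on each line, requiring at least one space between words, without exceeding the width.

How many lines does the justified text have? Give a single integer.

Answer: 4

Derivation:
Line 1: ['yellow', 'give', 'good', 'tower'] (min_width=22, slack=1)
Line 2: ['evening', 'sleepy', 'rainbow'] (min_width=22, slack=1)
Line 3: ['garden', 'a', 'time', 'compound'] (min_width=22, slack=1)
Line 4: ['distance', 'golden'] (min_width=15, slack=8)
Total lines: 4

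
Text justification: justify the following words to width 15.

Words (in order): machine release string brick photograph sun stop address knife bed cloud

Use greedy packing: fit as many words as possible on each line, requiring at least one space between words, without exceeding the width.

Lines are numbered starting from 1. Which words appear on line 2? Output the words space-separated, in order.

Answer: string brick

Derivation:
Line 1: ['machine', 'release'] (min_width=15, slack=0)
Line 2: ['string', 'brick'] (min_width=12, slack=3)
Line 3: ['photograph', 'sun'] (min_width=14, slack=1)
Line 4: ['stop', 'address'] (min_width=12, slack=3)
Line 5: ['knife', 'bed', 'cloud'] (min_width=15, slack=0)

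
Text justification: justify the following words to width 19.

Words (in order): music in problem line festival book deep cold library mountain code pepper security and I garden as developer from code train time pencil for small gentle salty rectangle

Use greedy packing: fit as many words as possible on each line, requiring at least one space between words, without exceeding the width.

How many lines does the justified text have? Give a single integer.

Answer: 10

Derivation:
Line 1: ['music', 'in', 'problem'] (min_width=16, slack=3)
Line 2: ['line', 'festival', 'book'] (min_width=18, slack=1)
Line 3: ['deep', 'cold', 'library'] (min_width=17, slack=2)
Line 4: ['mountain', 'code'] (min_width=13, slack=6)
Line 5: ['pepper', 'security', 'and'] (min_width=19, slack=0)
Line 6: ['I', 'garden', 'as'] (min_width=11, slack=8)
Line 7: ['developer', 'from', 'code'] (min_width=19, slack=0)
Line 8: ['train', 'time', 'pencil'] (min_width=17, slack=2)
Line 9: ['for', 'small', 'gentle'] (min_width=16, slack=3)
Line 10: ['salty', 'rectangle'] (min_width=15, slack=4)
Total lines: 10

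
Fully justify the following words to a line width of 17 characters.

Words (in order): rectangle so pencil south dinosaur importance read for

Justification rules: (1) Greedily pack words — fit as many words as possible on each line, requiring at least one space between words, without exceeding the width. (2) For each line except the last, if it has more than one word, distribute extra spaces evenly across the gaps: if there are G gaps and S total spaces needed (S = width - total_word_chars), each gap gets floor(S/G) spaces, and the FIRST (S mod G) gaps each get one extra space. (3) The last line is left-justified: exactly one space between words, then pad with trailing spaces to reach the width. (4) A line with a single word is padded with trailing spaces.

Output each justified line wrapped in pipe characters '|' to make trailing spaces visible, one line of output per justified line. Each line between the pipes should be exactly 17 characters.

Line 1: ['rectangle', 'so'] (min_width=12, slack=5)
Line 2: ['pencil', 'south'] (min_width=12, slack=5)
Line 3: ['dinosaur'] (min_width=8, slack=9)
Line 4: ['importance', 'read'] (min_width=15, slack=2)
Line 5: ['for'] (min_width=3, slack=14)

Answer: |rectangle      so|
|pencil      south|
|dinosaur         |
|importance   read|
|for              |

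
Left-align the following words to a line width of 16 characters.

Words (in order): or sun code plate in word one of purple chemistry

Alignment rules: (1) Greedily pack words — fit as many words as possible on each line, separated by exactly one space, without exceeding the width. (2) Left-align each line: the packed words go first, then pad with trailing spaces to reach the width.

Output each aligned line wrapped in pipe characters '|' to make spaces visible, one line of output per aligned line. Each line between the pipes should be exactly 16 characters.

Answer: |or sun code     |
|plate in word   |
|one of purple   |
|chemistry       |

Derivation:
Line 1: ['or', 'sun', 'code'] (min_width=11, slack=5)
Line 2: ['plate', 'in', 'word'] (min_width=13, slack=3)
Line 3: ['one', 'of', 'purple'] (min_width=13, slack=3)
Line 4: ['chemistry'] (min_width=9, slack=7)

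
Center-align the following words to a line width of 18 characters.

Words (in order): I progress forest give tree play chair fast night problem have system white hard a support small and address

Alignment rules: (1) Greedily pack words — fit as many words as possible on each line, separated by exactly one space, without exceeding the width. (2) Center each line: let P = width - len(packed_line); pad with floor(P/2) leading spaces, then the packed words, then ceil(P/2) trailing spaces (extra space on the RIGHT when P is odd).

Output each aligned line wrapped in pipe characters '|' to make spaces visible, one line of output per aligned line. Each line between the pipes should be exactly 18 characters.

Line 1: ['I', 'progress', 'forest'] (min_width=17, slack=1)
Line 2: ['give', 'tree', 'play'] (min_width=14, slack=4)
Line 3: ['chair', 'fast', 'night'] (min_width=16, slack=2)
Line 4: ['problem', 'have'] (min_width=12, slack=6)
Line 5: ['system', 'white', 'hard'] (min_width=17, slack=1)
Line 6: ['a', 'support', 'small'] (min_width=15, slack=3)
Line 7: ['and', 'address'] (min_width=11, slack=7)

Answer: |I progress forest |
|  give tree play  |
| chair fast night |
|   problem have   |
|system white hard |
| a support small  |
|   and address    |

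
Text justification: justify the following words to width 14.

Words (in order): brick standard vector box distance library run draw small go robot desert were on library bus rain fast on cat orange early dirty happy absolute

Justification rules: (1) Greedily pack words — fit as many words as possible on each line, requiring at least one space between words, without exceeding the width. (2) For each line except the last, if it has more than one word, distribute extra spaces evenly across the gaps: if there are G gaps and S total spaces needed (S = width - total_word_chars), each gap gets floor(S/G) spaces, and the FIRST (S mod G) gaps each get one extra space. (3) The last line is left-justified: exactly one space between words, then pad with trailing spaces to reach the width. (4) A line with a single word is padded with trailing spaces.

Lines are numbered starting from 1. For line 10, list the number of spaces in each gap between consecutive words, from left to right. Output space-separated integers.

Line 1: ['brick', 'standard'] (min_width=14, slack=0)
Line 2: ['vector', 'box'] (min_width=10, slack=4)
Line 3: ['distance'] (min_width=8, slack=6)
Line 4: ['library', 'run'] (min_width=11, slack=3)
Line 5: ['draw', 'small', 'go'] (min_width=13, slack=1)
Line 6: ['robot', 'desert'] (min_width=12, slack=2)
Line 7: ['were', 'on'] (min_width=7, slack=7)
Line 8: ['library', 'bus'] (min_width=11, slack=3)
Line 9: ['rain', 'fast', 'on'] (min_width=12, slack=2)
Line 10: ['cat', 'orange'] (min_width=10, slack=4)
Line 11: ['early', 'dirty'] (min_width=11, slack=3)
Line 12: ['happy', 'absolute'] (min_width=14, slack=0)

Answer: 5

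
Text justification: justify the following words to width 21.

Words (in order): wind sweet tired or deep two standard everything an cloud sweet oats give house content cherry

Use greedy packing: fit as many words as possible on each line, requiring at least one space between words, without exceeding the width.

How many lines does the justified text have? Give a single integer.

Answer: 5

Derivation:
Line 1: ['wind', 'sweet', 'tired', 'or'] (min_width=19, slack=2)
Line 2: ['deep', 'two', 'standard'] (min_width=17, slack=4)
Line 3: ['everything', 'an', 'cloud'] (min_width=19, slack=2)
Line 4: ['sweet', 'oats', 'give', 'house'] (min_width=21, slack=0)
Line 5: ['content', 'cherry'] (min_width=14, slack=7)
Total lines: 5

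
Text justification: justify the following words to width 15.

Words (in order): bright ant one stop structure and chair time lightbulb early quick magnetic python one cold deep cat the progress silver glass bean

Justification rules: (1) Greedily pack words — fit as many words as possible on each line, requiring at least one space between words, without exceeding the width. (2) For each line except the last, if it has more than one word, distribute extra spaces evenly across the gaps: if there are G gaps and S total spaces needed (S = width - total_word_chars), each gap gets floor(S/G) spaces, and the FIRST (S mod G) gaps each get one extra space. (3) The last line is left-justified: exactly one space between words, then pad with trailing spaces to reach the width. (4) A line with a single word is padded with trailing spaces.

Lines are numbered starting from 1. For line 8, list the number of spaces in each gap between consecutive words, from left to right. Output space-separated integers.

Answer: 1

Derivation:
Line 1: ['bright', 'ant', 'one'] (min_width=14, slack=1)
Line 2: ['stop', 'structure'] (min_width=14, slack=1)
Line 3: ['and', 'chair', 'time'] (min_width=14, slack=1)
Line 4: ['lightbulb', 'early'] (min_width=15, slack=0)
Line 5: ['quick', 'magnetic'] (min_width=14, slack=1)
Line 6: ['python', 'one', 'cold'] (min_width=15, slack=0)
Line 7: ['deep', 'cat', 'the'] (min_width=12, slack=3)
Line 8: ['progress', 'silver'] (min_width=15, slack=0)
Line 9: ['glass', 'bean'] (min_width=10, slack=5)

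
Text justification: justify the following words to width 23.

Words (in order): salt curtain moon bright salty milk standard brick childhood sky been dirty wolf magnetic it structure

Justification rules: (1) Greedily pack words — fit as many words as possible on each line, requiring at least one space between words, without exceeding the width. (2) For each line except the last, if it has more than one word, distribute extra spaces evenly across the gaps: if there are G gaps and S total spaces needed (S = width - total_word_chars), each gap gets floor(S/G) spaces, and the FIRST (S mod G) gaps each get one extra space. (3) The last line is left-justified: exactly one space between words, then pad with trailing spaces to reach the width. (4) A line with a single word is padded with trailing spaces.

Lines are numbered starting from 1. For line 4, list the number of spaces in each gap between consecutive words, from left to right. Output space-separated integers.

Line 1: ['salt', 'curtain', 'moon'] (min_width=17, slack=6)
Line 2: ['bright', 'salty', 'milk'] (min_width=17, slack=6)
Line 3: ['standard', 'brick'] (min_width=14, slack=9)
Line 4: ['childhood', 'sky', 'been'] (min_width=18, slack=5)
Line 5: ['dirty', 'wolf', 'magnetic', 'it'] (min_width=22, slack=1)
Line 6: ['structure'] (min_width=9, slack=14)

Answer: 4 3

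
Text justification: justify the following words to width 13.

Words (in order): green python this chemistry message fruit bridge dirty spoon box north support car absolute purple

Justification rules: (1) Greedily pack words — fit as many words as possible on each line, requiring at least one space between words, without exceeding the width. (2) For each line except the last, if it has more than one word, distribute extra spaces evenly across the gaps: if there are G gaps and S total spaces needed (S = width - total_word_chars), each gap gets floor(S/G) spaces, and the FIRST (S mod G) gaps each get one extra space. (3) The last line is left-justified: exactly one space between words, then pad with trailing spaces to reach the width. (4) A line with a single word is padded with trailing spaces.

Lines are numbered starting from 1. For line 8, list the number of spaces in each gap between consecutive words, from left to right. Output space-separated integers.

Line 1: ['green', 'python'] (min_width=12, slack=1)
Line 2: ['this'] (min_width=4, slack=9)
Line 3: ['chemistry'] (min_width=9, slack=4)
Line 4: ['message', 'fruit'] (min_width=13, slack=0)
Line 5: ['bridge', 'dirty'] (min_width=12, slack=1)
Line 6: ['spoon', 'box'] (min_width=9, slack=4)
Line 7: ['north', 'support'] (min_width=13, slack=0)
Line 8: ['car', 'absolute'] (min_width=12, slack=1)
Line 9: ['purple'] (min_width=6, slack=7)

Answer: 2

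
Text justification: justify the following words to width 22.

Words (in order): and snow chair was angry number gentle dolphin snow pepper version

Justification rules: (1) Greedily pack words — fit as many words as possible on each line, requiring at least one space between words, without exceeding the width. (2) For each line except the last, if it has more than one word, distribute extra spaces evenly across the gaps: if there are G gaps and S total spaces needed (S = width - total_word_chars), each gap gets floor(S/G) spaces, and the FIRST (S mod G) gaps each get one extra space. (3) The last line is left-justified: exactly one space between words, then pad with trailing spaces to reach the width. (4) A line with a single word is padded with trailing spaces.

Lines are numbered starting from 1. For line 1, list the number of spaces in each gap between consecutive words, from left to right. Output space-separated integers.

Answer: 3 2 2

Derivation:
Line 1: ['and', 'snow', 'chair', 'was'] (min_width=18, slack=4)
Line 2: ['angry', 'number', 'gentle'] (min_width=19, slack=3)
Line 3: ['dolphin', 'snow', 'pepper'] (min_width=19, slack=3)
Line 4: ['version'] (min_width=7, slack=15)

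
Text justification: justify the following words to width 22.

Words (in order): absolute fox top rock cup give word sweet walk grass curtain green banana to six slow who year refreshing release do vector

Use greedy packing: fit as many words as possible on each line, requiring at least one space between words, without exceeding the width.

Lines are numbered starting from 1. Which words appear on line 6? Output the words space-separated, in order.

Answer: refreshing release do

Derivation:
Line 1: ['absolute', 'fox', 'top', 'rock'] (min_width=21, slack=1)
Line 2: ['cup', 'give', 'word', 'sweet'] (min_width=19, slack=3)
Line 3: ['walk', 'grass', 'curtain'] (min_width=18, slack=4)
Line 4: ['green', 'banana', 'to', 'six'] (min_width=19, slack=3)
Line 5: ['slow', 'who', 'year'] (min_width=13, slack=9)
Line 6: ['refreshing', 'release', 'do'] (min_width=21, slack=1)
Line 7: ['vector'] (min_width=6, slack=16)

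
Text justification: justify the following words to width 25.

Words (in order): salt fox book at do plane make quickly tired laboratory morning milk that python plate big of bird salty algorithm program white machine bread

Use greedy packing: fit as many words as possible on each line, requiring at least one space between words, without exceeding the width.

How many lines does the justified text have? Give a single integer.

Line 1: ['salt', 'fox', 'book', 'at', 'do', 'plane'] (min_width=25, slack=0)
Line 2: ['make', 'quickly', 'tired'] (min_width=18, slack=7)
Line 3: ['laboratory', 'morning', 'milk'] (min_width=23, slack=2)
Line 4: ['that', 'python', 'plate', 'big', 'of'] (min_width=24, slack=1)
Line 5: ['bird', 'salty', 'algorithm'] (min_width=20, slack=5)
Line 6: ['program', 'white', 'machine'] (min_width=21, slack=4)
Line 7: ['bread'] (min_width=5, slack=20)
Total lines: 7

Answer: 7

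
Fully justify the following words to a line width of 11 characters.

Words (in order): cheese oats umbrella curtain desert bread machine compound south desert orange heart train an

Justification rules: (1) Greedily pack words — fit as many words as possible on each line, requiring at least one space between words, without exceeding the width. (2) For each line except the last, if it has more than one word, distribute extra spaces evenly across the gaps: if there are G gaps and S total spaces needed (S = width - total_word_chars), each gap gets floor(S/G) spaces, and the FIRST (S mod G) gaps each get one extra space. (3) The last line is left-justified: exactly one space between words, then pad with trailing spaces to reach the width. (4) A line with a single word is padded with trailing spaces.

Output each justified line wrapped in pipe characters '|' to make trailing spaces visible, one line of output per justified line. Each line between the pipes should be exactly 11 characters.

Answer: |cheese oats|
|umbrella   |
|curtain    |
|desert     |
|bread      |
|machine    |
|compound   |
|south      |
|desert     |
|orange     |
|heart train|
|an         |

Derivation:
Line 1: ['cheese', 'oats'] (min_width=11, slack=0)
Line 2: ['umbrella'] (min_width=8, slack=3)
Line 3: ['curtain'] (min_width=7, slack=4)
Line 4: ['desert'] (min_width=6, slack=5)
Line 5: ['bread'] (min_width=5, slack=6)
Line 6: ['machine'] (min_width=7, slack=4)
Line 7: ['compound'] (min_width=8, slack=3)
Line 8: ['south'] (min_width=5, slack=6)
Line 9: ['desert'] (min_width=6, slack=5)
Line 10: ['orange'] (min_width=6, slack=5)
Line 11: ['heart', 'train'] (min_width=11, slack=0)
Line 12: ['an'] (min_width=2, slack=9)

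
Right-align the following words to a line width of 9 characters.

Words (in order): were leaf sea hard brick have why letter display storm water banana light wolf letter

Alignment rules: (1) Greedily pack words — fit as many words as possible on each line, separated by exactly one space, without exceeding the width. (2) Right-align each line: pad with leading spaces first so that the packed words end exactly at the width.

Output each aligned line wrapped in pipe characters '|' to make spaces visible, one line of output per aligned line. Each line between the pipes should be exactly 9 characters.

Answer: |were leaf|
| sea hard|
|    brick|
| have why|
|   letter|
|  display|
|    storm|
|    water|
|   banana|
|    light|
|     wolf|
|   letter|

Derivation:
Line 1: ['were', 'leaf'] (min_width=9, slack=0)
Line 2: ['sea', 'hard'] (min_width=8, slack=1)
Line 3: ['brick'] (min_width=5, slack=4)
Line 4: ['have', 'why'] (min_width=8, slack=1)
Line 5: ['letter'] (min_width=6, slack=3)
Line 6: ['display'] (min_width=7, slack=2)
Line 7: ['storm'] (min_width=5, slack=4)
Line 8: ['water'] (min_width=5, slack=4)
Line 9: ['banana'] (min_width=6, slack=3)
Line 10: ['light'] (min_width=5, slack=4)
Line 11: ['wolf'] (min_width=4, slack=5)
Line 12: ['letter'] (min_width=6, slack=3)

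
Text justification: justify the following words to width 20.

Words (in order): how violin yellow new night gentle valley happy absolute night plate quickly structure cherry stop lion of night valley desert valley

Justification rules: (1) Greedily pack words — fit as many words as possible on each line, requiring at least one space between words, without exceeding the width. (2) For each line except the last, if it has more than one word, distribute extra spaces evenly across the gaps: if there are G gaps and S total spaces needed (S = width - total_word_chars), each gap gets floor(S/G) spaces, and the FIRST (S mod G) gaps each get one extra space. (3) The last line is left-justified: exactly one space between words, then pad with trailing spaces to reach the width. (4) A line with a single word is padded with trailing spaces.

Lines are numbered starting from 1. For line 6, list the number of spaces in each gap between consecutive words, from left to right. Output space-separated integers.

Answer: 2 1 1

Derivation:
Line 1: ['how', 'violin', 'yellow'] (min_width=17, slack=3)
Line 2: ['new', 'night', 'gentle'] (min_width=16, slack=4)
Line 3: ['valley', 'happy'] (min_width=12, slack=8)
Line 4: ['absolute', 'night', 'plate'] (min_width=20, slack=0)
Line 5: ['quickly', 'structure'] (min_width=17, slack=3)
Line 6: ['cherry', 'stop', 'lion', 'of'] (min_width=19, slack=1)
Line 7: ['night', 'valley', 'desert'] (min_width=19, slack=1)
Line 8: ['valley'] (min_width=6, slack=14)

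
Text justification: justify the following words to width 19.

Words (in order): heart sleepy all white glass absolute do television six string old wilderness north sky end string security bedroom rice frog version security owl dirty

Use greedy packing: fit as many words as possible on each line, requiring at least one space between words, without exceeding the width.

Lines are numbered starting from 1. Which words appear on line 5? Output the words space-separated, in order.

Answer: string old

Derivation:
Line 1: ['heart', 'sleepy', 'all'] (min_width=16, slack=3)
Line 2: ['white', 'glass'] (min_width=11, slack=8)
Line 3: ['absolute', 'do'] (min_width=11, slack=8)
Line 4: ['television', 'six'] (min_width=14, slack=5)
Line 5: ['string', 'old'] (min_width=10, slack=9)
Line 6: ['wilderness', 'north'] (min_width=16, slack=3)
Line 7: ['sky', 'end', 'string'] (min_width=14, slack=5)
Line 8: ['security', 'bedroom'] (min_width=16, slack=3)
Line 9: ['rice', 'frog', 'version'] (min_width=17, slack=2)
Line 10: ['security', 'owl', 'dirty'] (min_width=18, slack=1)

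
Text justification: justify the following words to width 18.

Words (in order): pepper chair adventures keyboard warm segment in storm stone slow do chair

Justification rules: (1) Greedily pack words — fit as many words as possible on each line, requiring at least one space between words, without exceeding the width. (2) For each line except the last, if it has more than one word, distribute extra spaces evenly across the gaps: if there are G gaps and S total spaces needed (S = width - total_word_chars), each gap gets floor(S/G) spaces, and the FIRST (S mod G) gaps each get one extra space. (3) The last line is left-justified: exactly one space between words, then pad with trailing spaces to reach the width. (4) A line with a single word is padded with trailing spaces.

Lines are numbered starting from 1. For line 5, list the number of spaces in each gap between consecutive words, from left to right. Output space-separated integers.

Line 1: ['pepper', 'chair'] (min_width=12, slack=6)
Line 2: ['adventures'] (min_width=10, slack=8)
Line 3: ['keyboard', 'warm'] (min_width=13, slack=5)
Line 4: ['segment', 'in', 'storm'] (min_width=16, slack=2)
Line 5: ['stone', 'slow', 'do'] (min_width=13, slack=5)
Line 6: ['chair'] (min_width=5, slack=13)

Answer: 4 3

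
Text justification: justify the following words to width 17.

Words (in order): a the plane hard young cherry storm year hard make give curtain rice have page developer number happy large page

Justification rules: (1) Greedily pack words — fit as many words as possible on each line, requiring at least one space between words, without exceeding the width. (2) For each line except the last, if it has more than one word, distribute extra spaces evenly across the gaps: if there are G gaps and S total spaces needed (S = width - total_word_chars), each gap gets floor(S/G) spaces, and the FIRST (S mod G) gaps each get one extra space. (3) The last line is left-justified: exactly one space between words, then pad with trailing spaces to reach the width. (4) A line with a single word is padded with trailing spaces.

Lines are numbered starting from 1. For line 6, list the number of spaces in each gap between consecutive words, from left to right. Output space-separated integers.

Line 1: ['a', 'the', 'plane', 'hard'] (min_width=16, slack=1)
Line 2: ['young', 'cherry'] (min_width=12, slack=5)
Line 3: ['storm', 'year', 'hard'] (min_width=15, slack=2)
Line 4: ['make', 'give', 'curtain'] (min_width=17, slack=0)
Line 5: ['rice', 'have', 'page'] (min_width=14, slack=3)
Line 6: ['developer', 'number'] (min_width=16, slack=1)
Line 7: ['happy', 'large', 'page'] (min_width=16, slack=1)

Answer: 2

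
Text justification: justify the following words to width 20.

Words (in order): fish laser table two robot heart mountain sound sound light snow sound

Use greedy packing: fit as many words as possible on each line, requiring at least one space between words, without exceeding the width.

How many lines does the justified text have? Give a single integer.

Line 1: ['fish', 'laser', 'table', 'two'] (min_width=20, slack=0)
Line 2: ['robot', 'heart', 'mountain'] (min_width=20, slack=0)
Line 3: ['sound', 'sound', 'light'] (min_width=17, slack=3)
Line 4: ['snow', 'sound'] (min_width=10, slack=10)
Total lines: 4

Answer: 4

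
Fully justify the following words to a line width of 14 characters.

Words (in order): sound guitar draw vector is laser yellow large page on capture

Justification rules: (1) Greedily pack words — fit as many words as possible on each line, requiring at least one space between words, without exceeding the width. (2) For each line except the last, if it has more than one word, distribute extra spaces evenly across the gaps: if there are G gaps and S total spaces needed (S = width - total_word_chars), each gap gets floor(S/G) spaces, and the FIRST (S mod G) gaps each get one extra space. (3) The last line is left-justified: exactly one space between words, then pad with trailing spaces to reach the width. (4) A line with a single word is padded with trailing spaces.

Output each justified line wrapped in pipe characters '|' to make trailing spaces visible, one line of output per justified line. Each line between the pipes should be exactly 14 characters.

Answer: |sound   guitar|
|draw vector is|
|laser   yellow|
|large  page on|
|capture       |

Derivation:
Line 1: ['sound', 'guitar'] (min_width=12, slack=2)
Line 2: ['draw', 'vector', 'is'] (min_width=14, slack=0)
Line 3: ['laser', 'yellow'] (min_width=12, slack=2)
Line 4: ['large', 'page', 'on'] (min_width=13, slack=1)
Line 5: ['capture'] (min_width=7, slack=7)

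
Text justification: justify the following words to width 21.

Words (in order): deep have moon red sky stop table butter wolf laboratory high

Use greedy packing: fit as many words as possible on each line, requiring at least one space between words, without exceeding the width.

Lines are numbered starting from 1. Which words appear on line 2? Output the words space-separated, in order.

Answer: sky stop table butter

Derivation:
Line 1: ['deep', 'have', 'moon', 'red'] (min_width=18, slack=3)
Line 2: ['sky', 'stop', 'table', 'butter'] (min_width=21, slack=0)
Line 3: ['wolf', 'laboratory', 'high'] (min_width=20, slack=1)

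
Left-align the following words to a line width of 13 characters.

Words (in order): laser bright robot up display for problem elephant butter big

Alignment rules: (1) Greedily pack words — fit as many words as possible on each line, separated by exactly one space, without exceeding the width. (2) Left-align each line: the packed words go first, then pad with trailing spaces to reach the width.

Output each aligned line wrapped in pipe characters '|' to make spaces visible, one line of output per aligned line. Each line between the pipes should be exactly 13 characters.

Line 1: ['laser', 'bright'] (min_width=12, slack=1)
Line 2: ['robot', 'up'] (min_width=8, slack=5)
Line 3: ['display', 'for'] (min_width=11, slack=2)
Line 4: ['problem'] (min_width=7, slack=6)
Line 5: ['elephant'] (min_width=8, slack=5)
Line 6: ['butter', 'big'] (min_width=10, slack=3)

Answer: |laser bright |
|robot up     |
|display for  |
|problem      |
|elephant     |
|butter big   |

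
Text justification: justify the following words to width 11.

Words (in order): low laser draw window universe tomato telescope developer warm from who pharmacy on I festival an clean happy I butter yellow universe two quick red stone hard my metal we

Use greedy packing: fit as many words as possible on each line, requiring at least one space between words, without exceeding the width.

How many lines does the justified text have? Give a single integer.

Line 1: ['low', 'laser'] (min_width=9, slack=2)
Line 2: ['draw', 'window'] (min_width=11, slack=0)
Line 3: ['universe'] (min_width=8, slack=3)
Line 4: ['tomato'] (min_width=6, slack=5)
Line 5: ['telescope'] (min_width=9, slack=2)
Line 6: ['developer'] (min_width=9, slack=2)
Line 7: ['warm', 'from'] (min_width=9, slack=2)
Line 8: ['who'] (min_width=3, slack=8)
Line 9: ['pharmacy', 'on'] (min_width=11, slack=0)
Line 10: ['I', 'festival'] (min_width=10, slack=1)
Line 11: ['an', 'clean'] (min_width=8, slack=3)
Line 12: ['happy', 'I'] (min_width=7, slack=4)
Line 13: ['butter'] (min_width=6, slack=5)
Line 14: ['yellow'] (min_width=6, slack=5)
Line 15: ['universe'] (min_width=8, slack=3)
Line 16: ['two', 'quick'] (min_width=9, slack=2)
Line 17: ['red', 'stone'] (min_width=9, slack=2)
Line 18: ['hard', 'my'] (min_width=7, slack=4)
Line 19: ['metal', 'we'] (min_width=8, slack=3)
Total lines: 19

Answer: 19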